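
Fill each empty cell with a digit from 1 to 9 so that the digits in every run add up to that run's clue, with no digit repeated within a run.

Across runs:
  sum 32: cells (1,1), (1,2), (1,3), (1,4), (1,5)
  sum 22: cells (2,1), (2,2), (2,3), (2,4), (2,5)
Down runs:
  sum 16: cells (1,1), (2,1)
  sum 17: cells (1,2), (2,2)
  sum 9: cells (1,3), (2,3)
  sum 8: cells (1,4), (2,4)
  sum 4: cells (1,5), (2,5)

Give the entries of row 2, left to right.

16 in 2 cells must be {7,9}; 17 in 2 cells must be {8,9}; 4 in 2 cells must be {1,3}.
Only 3 fits (1,5) under both its across sum 32 and down sum 4.
(2,5) = 4 − 3 = 1 completes the 4 down.
Nothing is forced directly, so branch on (1,1), whose candidates are 7 or 9. If (1,1) = 7: that forces (1,4) = 5, (2,1) = 9, after which (2,2) would have to be in {2,3,4,5,6,7} for the 22 across but in {8,9} for the 17 down — contradiction. So (1,1) = 9.
(1,2) = 8: the only remaining digit allowed by both the 32 across and the 17 down.
(2,1) = 16 − 9 = 7 completes the 16 down.
(2,2) = 17 − 8 = 9 completes the 17 down.
Nothing is forced directly, so branch on (2,3), whose candidates are 2 or 3. If (2,3) = 3: then (1,3) would have to be in {5,7} for the 32 across but in {6} for the 9 down — contradiction. So (2,3) = 2.
(1,3) = 9 − 2 = 7 completes the 9 down.
(1,4) = 32 − 27 = 5 completes the 32 across.
(2,4) = 22 − 19 = 3 completes the 22 across.

7, 9, 2, 3, 1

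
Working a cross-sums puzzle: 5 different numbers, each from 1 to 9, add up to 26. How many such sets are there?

11

5 distinct digits from 1–9 sum between 15 and 35.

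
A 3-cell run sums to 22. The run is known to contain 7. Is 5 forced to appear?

No

The only way to make 22 from 3 distinct digits under that restriction is {6,7,9}, which does not contain 5.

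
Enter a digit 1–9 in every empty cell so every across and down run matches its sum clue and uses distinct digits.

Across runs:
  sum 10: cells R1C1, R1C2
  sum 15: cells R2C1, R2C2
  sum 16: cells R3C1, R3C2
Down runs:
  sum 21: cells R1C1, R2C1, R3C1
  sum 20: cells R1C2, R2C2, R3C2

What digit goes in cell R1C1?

6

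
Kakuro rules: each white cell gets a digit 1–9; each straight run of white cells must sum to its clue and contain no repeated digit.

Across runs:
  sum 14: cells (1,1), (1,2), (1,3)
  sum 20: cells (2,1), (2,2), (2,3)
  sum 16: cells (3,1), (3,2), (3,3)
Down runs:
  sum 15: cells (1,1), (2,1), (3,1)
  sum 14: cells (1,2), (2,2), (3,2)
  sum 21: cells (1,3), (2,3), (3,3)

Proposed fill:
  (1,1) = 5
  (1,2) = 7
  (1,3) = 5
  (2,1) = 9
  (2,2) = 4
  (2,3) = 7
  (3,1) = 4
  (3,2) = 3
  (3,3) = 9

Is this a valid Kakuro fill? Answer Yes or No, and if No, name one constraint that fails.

No — the down run (1,1)–(3,1) sums to 18, not 15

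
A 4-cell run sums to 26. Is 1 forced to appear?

No

Counterexample: {2,7,8,9} sums to 26 without using 1.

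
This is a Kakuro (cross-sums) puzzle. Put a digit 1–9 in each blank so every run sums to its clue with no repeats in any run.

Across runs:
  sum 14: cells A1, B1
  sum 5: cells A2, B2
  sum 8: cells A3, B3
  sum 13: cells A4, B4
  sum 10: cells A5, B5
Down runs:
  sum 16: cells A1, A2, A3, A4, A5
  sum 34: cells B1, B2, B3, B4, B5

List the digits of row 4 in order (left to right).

4 9

16 in 5 cells must be {1,2,3,4,6}; 34 in 5 cells must be {4,6,7,8,9}.
Only 6 fits A1 under both its across sum 14 and down sum 16.
B1 = 14 − 6 = 8 completes the 14 across.
Given what's placed, B2 must be 4 to fit the 5 across and 34 down.
A4 = 4: the only remaining digit allowed by both the 13 across and the 16 down.
B4 = 13 − 4 = 9 completes the 13 across.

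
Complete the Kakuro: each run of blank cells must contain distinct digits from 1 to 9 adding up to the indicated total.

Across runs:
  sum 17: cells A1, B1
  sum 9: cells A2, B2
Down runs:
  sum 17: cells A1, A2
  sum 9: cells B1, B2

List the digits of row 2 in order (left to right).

17 in 2 cells must be {8,9}.
The 17 across and the 9 down share only 8, so B1 = 8.
The 9 across and the 17 down share only 8, so A2 = 8.
B2 = 9 − 8 = 1 completes the 9 across.
A1 = 17 − 8 = 9 completes the 17 across.

8, 1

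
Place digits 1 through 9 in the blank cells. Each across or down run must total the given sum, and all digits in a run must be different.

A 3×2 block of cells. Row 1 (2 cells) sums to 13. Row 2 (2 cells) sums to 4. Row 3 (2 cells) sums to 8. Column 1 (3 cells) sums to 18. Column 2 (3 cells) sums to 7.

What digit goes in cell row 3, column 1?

4 in 2 cells must be {1,3}; 7 in 3 cells must be {1,2,4}.
The 13 across and the 7 down share only 4, so (1,2) = 4.
Given what's placed, (2,2) must be 1 to fit the 4 across and 7 down.
(3,2) = 7 − 5 = 2 completes the 7 down.
(1,1) = 13 − 4 = 9 completes the 13 across.
(2,1) = 4 − 1 = 3 completes the 4 across.
(3,1) = 8 − 2 = 6 completes the 8 across.

6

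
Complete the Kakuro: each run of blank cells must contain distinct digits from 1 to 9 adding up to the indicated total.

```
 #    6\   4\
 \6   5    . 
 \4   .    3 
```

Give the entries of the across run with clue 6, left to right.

5 1

4 in 2 cells must be {1,3}.
R1C2 = 6 − 5 = 1 completes the 6 across.
R2C1 = 4 − 3 = 1 completes the 4 across.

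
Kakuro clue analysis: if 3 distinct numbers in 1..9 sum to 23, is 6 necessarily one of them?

The only way to make 23 from 3 distinct digits is {6,8,9}, which contains 6.

Yes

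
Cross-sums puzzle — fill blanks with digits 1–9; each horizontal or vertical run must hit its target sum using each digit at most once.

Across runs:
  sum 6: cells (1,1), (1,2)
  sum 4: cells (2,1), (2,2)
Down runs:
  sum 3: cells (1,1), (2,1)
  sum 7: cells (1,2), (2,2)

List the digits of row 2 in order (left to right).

1, 3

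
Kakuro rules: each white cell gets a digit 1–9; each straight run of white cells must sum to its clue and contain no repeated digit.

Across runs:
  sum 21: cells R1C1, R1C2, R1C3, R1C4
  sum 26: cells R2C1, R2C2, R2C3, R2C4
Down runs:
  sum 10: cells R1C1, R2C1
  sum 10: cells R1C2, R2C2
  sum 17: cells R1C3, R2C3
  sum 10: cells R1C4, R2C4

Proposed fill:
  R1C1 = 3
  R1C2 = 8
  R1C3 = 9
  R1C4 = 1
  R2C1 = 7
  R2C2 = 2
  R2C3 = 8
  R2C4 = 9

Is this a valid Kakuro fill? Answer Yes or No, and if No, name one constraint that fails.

Yes

Across: 3+8+9+1=21; 7+2+8+9=26. Down: 3+7=10; 8+2=10; 9+8=17; 1+9=10. No digit repeats within any run.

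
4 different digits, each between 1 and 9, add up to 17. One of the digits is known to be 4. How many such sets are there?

4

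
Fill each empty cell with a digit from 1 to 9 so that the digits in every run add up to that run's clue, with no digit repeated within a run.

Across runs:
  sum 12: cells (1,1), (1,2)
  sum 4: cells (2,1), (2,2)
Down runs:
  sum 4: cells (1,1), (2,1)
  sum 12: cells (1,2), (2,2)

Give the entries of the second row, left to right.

1 3

4 in 2 cells must be {1,3}.
The 12 across and the 4 down share only 3, so (1,1) = 3.
(1,2) = 12 − 3 = 9 completes the 12 across.
(2,1) = 4 − 3 = 1 completes the 4 down.
(2,2) = 4 − 1 = 3 completes the 4 across.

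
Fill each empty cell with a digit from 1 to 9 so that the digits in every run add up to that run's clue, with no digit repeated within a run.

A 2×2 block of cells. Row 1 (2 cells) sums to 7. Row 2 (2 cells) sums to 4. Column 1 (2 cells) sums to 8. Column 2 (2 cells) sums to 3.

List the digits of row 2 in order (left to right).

3 1

4 in 2 cells must be {1,3}; 3 in 2 cells must be {1,2}.
The 4 across and the 3 down share only 1, so (2,2) = 1.
(1,2) = 3 − 1 = 2 completes the 3 down.
(2,1) = 4 − 1 = 3 completes the 4 across.
(1,1) = 7 − 2 = 5 completes the 7 across.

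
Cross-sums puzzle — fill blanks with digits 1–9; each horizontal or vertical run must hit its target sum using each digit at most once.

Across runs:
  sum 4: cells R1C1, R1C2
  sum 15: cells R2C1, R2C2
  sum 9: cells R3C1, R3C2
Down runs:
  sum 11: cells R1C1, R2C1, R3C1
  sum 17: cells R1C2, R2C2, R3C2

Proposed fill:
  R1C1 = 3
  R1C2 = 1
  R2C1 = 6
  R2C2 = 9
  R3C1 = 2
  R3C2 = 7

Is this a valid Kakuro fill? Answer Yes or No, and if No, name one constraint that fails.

Yes

Across: 3+1=4; 6+9=15; 2+7=9. Down: 3+6+2=11; 1+9+7=17. No digit repeats within any run.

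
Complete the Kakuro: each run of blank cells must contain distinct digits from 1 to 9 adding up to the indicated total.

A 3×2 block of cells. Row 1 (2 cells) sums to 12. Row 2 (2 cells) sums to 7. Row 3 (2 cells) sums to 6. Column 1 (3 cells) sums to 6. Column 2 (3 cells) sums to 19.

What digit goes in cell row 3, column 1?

2

6 in 3 cells must be {1,2,3}.
The 12 across and the 6 down share only 3, so (1,1) = 3.
(1,2) = 12 − 3 = 9 completes the 12 across.
Nothing is forced directly, so branch on (2,1), whose candidates are 1 or 2. If (2,1) = 2: then (2,2) would have to be in {5} for the 7 across but in {2,3,4,6,7,8} for the 19 down — contradiction. So (2,1) = 1.
(2,2) = 7 − 1 = 6 completes the 7 across.
(3,1) = 6 − 4 = 2 completes the 6 down.
(3,2) = 6 − 2 = 4 completes the 6 across.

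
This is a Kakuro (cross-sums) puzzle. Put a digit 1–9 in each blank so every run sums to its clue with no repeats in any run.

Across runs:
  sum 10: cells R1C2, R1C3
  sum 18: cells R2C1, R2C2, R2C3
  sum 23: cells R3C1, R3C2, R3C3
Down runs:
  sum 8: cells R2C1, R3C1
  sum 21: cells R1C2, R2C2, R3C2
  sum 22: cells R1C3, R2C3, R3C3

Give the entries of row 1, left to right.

4 6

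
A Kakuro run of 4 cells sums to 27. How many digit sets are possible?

4 distinct digits from 1–9 sum between 10 and 30.
Enumerating: {3,7,8,9}, {4,6,8,9}, {5,6,7,9}.

3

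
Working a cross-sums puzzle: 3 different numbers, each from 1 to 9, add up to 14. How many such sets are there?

3 distinct digits from 1–9 sum between 6 and 24.

8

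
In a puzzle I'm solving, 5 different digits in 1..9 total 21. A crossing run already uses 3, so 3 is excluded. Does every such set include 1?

Yes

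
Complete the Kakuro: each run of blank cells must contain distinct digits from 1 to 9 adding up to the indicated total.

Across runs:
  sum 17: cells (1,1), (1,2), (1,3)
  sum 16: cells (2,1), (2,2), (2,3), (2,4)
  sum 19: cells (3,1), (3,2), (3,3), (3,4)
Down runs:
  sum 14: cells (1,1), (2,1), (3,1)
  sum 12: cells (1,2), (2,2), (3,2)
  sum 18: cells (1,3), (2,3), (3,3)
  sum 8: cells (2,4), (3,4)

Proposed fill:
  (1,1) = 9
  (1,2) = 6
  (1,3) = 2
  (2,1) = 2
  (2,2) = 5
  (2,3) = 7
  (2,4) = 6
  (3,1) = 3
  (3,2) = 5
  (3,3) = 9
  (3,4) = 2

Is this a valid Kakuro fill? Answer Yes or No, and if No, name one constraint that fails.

No — the across run (2,1)–(2,4) sums to 20, not 16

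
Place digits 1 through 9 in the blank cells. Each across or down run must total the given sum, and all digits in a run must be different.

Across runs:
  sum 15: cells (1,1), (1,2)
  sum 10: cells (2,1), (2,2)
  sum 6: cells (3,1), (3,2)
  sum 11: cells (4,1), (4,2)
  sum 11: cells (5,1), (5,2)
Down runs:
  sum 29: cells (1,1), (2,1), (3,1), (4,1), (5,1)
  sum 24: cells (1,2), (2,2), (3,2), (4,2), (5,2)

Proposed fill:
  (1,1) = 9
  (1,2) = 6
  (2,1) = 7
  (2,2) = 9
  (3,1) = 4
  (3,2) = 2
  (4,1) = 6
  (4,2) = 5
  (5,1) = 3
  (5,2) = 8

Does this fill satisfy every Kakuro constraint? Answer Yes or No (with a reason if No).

No — the down run (1,2)–(5,2) sums to 30, not 24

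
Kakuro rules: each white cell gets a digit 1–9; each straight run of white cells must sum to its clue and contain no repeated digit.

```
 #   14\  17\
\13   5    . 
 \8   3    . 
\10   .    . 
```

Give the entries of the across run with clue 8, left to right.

3 5

R1C2 = 13 − 5 = 8 completes the 13 across.
R2C2 = 8 − 3 = 5 completes the 8 across.
R3C1 = 14 − 8 = 6 completes the 14 down.
R3C2 = 10 − 6 = 4 completes the 10 across.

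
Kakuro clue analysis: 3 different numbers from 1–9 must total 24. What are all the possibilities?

3 distinct digits from 1–9 sum between 6 and 24.
Only one set works: {7,8,9}.

{7,8,9}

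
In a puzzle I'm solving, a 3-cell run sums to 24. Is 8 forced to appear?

Yes

The only way to make 24 from 3 distinct digits is {7,8,9}, which contains 8.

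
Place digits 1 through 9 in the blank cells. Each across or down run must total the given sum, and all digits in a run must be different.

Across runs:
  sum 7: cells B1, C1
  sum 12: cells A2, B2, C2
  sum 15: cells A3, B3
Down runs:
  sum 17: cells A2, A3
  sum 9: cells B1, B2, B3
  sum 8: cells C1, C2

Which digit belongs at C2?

3

17 in 2 cells must be {8,9}.
The 15 across and the 9 down share only 6, so B3 = 6.
A3 = 15 − 6 = 9 completes the 15 across.
A2 = 17 − 9 = 8 completes the 17 down.
B2 = 1: the only remaining digit allowed by both the 12 across and the 9 down.
C2 = 12 − 9 = 3 completes the 12 across.
B1 = 9 − 7 = 2 completes the 9 down.
C1 = 7 − 2 = 5 completes the 7 across.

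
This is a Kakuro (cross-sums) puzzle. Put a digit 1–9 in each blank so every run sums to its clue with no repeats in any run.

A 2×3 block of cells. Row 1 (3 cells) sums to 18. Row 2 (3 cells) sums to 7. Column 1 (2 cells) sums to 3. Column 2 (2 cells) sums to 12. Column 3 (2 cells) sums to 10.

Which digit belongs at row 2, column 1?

2

7 in 3 cells must be {1,2,4}; 3 in 2 cells must be {1,2}.
The 7 across and the 12 down share only 4, so (2,2) = 4.
(1,2) = 12 − 4 = 8 completes the 12 down.
Given what's placed, (1,1) must be 1 to fit the 18 across and 3 down.
(1,3) = 18 − 9 = 9 completes the 18 across.
(2,1) = 3 − 1 = 2 completes the 3 down.
(2,3) = 7 − 6 = 1 completes the 7 across.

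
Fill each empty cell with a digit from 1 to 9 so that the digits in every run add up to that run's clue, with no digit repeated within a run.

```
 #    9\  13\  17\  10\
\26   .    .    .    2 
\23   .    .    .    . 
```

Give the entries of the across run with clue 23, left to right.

2 4 9 8

17 in 2 cells must be {8,9}.
R2C4 = 10 − 2 = 8 completes the 10 down.
R2C3 = 9: the only remaining digit allowed by both the 23 across and the 17 down.
R1C3 = 17 − 9 = 8 completes the 17 down.
Given what's placed, R1C1 must be 7 to fit the 26 across and 9 down.
R1C2 = 26 − 17 = 9 completes the 26 across.
R2C1 = 9 − 7 = 2 completes the 9 down.
R2C2 = 23 − 19 = 4 completes the 23 across.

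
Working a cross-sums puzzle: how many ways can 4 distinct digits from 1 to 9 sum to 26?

4 distinct digits from 1–9 sum between 10 and 30.
Enumerating: {2,7,8,9}, {3,6,8,9}, {4,5,8,9}, {4,6,7,9}, {5,6,7,8}.

5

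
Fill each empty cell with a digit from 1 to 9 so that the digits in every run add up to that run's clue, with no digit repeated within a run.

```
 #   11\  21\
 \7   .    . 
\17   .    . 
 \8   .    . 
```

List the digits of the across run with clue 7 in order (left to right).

17 in 2 cells must be {8,9}.
The 17 across and the 11 down share only 8, so R2C1 = 8.
R2C2 = 17 − 8 = 9 completes the 17 across.
Nothing is forced directly, so branch on R1C1, whose candidates are 1 or 2. If R1C1 = 1: then R1C2 would have to be in {6} for the 7 across but in {4,5,7,8} for the 21 down — contradiction. So R1C1 = 2.
R1C2 = 7 − 2 = 5 completes the 7 across.
R3C1 = 11 − 10 = 1 completes the 11 down.
R3C2 = 8 − 1 = 7 completes the 8 across.

2, 5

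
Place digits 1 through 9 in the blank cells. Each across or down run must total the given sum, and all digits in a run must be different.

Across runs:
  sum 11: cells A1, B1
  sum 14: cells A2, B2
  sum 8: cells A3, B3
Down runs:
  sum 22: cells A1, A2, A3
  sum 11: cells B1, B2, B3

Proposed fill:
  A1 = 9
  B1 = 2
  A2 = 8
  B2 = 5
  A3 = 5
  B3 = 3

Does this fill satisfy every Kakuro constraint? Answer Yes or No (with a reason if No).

No — the down run B1–B3 sums to 10, not 11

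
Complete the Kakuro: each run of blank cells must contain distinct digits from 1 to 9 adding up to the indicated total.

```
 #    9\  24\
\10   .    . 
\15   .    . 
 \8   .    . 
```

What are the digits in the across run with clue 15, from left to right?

24 in 3 cells must be {7,8,9}.
The 15 across and the 9 down share only 6, so R2C1 = 6.
R2C2 = 15 − 6 = 9 completes the 15 across.
Given what's placed, R3C2 must be 7 to fit the 8 across and 24 down.
R1C2 = 24 − 16 = 8 completes the 24 down.
R3C1 = 8 − 7 = 1 completes the 8 across.
R1C1 = 10 − 8 = 2 completes the 10 across.

6, 9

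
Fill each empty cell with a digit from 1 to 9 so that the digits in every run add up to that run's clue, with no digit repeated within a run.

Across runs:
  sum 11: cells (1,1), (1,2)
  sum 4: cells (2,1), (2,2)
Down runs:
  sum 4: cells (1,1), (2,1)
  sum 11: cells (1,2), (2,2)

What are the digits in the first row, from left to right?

4 in 2 cells must be {1,3}.
The 11 across and the 4 down share only 3, so (1,1) = 3.
(1,2) = 11 − 3 = 8 completes the 11 across.
(2,1) = 4 − 3 = 1 completes the 4 down.
(2,2) = 4 − 1 = 3 completes the 4 across.

3 8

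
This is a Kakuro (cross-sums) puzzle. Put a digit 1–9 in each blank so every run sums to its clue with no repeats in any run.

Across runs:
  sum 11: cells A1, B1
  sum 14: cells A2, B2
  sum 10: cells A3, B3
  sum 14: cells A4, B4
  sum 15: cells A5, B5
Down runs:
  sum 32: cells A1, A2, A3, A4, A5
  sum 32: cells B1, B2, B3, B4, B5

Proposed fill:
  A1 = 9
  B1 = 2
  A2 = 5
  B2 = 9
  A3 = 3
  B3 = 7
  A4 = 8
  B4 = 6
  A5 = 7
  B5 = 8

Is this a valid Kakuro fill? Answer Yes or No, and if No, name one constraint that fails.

Across: 9+2=11; 5+9=14; 3+7=10; 8+6=14; 7+8=15. Down: 9+5+3+8+7=32; 2+9+7+6+8=32. No digit repeats within any run.

Yes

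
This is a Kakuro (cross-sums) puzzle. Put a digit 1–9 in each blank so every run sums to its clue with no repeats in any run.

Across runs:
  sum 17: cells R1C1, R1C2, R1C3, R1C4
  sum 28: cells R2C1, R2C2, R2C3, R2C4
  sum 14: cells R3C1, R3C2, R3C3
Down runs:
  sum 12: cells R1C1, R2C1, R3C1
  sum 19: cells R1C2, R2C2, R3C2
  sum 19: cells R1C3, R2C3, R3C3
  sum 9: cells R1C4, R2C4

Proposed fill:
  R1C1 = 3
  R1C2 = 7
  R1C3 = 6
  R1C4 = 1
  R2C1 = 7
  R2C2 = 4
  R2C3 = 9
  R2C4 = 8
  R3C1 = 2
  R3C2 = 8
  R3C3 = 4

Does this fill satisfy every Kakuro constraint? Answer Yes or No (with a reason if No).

Yes

Across: 3+7+6+1=17; 7+4+9+8=28; 2+8+4=14. Down: 3+7+2=12; 7+4+8=19; 6+9+4=19; 1+8=9. No digit repeats within any run.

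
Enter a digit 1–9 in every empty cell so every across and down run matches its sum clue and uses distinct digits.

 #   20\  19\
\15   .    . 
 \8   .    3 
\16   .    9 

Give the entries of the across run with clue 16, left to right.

7, 9

16 in 2 cells must be {7,9}.
R1C2 = 19 − 12 = 7 completes the 19 down.
R2C1 = 8 − 3 = 5 completes the 8 across.
R3C1 = 16 − 9 = 7 completes the 16 across.
R1C1 = 15 − 7 = 8 completes the 15 across.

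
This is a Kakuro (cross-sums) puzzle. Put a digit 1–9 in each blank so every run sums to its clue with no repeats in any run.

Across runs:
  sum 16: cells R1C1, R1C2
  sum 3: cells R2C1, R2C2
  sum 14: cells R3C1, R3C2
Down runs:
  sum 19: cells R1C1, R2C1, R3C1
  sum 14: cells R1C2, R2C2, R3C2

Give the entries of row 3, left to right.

8, 6

16 in 2 cells must be {7,9}; 3 in 2 cells must be {1,2}.
The 3 across and the 19 down share only 2, so R2C1 = 2.
R2C2 = 3 − 2 = 1 completes the 3 across.
Given what's placed, R1C1 must be 9 to fit the 16 across and 19 down.
R1C2 = 16 − 9 = 7 completes the 16 across.
R3C1 = 19 − 11 = 8 completes the 19 down.
R3C2 = 14 − 8 = 6 completes the 14 across.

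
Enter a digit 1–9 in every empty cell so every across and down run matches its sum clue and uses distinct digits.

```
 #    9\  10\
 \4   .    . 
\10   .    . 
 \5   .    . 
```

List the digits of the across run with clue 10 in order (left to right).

4 6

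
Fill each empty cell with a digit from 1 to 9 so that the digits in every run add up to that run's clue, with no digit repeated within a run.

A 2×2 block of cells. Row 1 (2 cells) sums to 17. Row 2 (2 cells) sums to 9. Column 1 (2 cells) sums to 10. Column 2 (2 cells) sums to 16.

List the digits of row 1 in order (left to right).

17 in 2 cells must be {8,9}; 16 in 2 cells must be {7,9}.
The 17 across and the 16 down share only 9, so (1,2) = 9.
(2,2) = 16 − 9 = 7 completes the 16 down.
(1,1) = 17 − 9 = 8 completes the 17 across.
(2,1) = 9 − 7 = 2 completes the 9 across.

8 9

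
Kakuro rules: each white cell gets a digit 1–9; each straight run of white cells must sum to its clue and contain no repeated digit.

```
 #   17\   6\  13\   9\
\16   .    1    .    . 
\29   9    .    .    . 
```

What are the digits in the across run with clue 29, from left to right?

29 in 4 cells must be {5,7,8,9}; 17 in 2 cells must be {8,9}.
R1C1 = 17 − 9 = 8 completes the 17 down.
R2C2 = 6 − 1 = 5 completes the 6 down.
Nothing is forced directly, so branch on R2C3, whose candidates are 7 or 8. If R2C3 = 7: then R1C3 would have to be in {2,3,4,5} for the 16 across but in {6} for the 13 down — contradiction. So R2C3 = 8.
R1C3 = 13 − 8 = 5 completes the 13 down.
R1C4 = 16 − 14 = 2 completes the 16 across.
R2C4 = 29 − 22 = 7 completes the 29 across.

9 5 8 7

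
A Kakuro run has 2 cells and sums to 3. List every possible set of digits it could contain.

{1,2}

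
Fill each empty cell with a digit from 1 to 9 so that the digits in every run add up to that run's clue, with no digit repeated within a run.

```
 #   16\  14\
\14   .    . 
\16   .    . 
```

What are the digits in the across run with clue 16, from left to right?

16 in 2 cells must be {7,9}.
The 14 across and the 16 down share only 9, so R1C1 = 9.
R1C2 = 14 − 9 = 5 completes the 14 across.
R2C1 = 16 − 9 = 7 completes the 16 down.
R2C2 = 16 − 7 = 9 completes the 16 across.

7, 9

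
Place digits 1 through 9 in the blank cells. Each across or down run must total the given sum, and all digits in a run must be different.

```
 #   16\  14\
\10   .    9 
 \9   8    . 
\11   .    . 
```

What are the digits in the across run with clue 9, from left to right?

8 1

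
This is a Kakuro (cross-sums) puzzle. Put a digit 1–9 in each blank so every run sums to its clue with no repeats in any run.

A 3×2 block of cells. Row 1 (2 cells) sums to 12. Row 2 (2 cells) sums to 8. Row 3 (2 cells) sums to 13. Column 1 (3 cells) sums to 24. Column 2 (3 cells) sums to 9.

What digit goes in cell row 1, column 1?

24 in 3 cells must be {7,8,9}.
The 8 across and the 24 down share only 7, so (2,1) = 7.
(2,2) = 8 − 7 = 1 completes the 8 across.
Nothing is forced directly, so branch on (1,1), whose candidates are 8 or 9. If (1,1) = 8: then (1,2) would have to be in {4} for the 12 across but in {2,3,5,6} for the 9 down — contradiction. So (1,1) = 9.
(1,2) = 12 − 9 = 3 completes the 12 across.
(3,1) = 24 − 16 = 8 completes the 24 down.
(3,2) = 13 − 8 = 5 completes the 13 across.

9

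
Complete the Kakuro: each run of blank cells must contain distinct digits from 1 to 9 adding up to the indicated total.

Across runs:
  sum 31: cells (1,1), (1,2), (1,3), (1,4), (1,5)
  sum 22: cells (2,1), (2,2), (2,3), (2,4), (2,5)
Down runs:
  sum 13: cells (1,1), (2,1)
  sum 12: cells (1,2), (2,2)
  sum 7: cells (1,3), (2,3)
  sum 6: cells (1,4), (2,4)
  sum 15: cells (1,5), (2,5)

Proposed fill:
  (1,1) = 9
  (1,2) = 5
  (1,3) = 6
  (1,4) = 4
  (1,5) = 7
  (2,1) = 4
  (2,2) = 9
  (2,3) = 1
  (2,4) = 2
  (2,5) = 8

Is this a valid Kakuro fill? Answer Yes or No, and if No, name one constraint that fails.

No — the down run (1,2)–(2,2) sums to 14, not 12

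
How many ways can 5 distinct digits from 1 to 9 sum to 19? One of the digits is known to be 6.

5 distinct digits from 1–9 sum between 15 and 35.
Keeping only sets containing 6.
Enumerating: {1,2,3,6,7}, {1,3,4,5,6}.

2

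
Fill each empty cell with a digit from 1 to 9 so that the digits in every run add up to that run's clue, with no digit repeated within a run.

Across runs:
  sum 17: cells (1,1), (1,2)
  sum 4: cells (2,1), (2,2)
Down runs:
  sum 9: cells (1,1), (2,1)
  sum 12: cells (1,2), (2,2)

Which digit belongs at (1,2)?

9

17 in 2 cells must be {8,9}; 4 in 2 cells must be {1,3}.
The 17 across and the 9 down share only 8, so (1,1) = 8.
(1,2) = 17 − 8 = 9 completes the 17 across.
(2,1) = 9 − 8 = 1 completes the 9 down.
(2,2) = 4 − 1 = 3 completes the 4 across.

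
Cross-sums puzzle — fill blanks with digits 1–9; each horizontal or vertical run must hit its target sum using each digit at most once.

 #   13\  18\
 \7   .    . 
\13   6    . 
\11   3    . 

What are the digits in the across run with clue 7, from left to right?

R1C1 = 13 − 9 = 4 completes the 13 down.
R1C2 = 7 − 4 = 3 completes the 7 across.
R2C2 = 13 − 6 = 7 completes the 13 across.
R3C2 = 11 − 3 = 8 completes the 11 across.

4 3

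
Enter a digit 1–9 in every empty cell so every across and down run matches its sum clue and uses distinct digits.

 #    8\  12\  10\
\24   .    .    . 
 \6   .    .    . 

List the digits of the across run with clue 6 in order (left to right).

1 3 2

24 in 3 cells must be {7,8,9}; 6 in 3 cells must be {1,2,3}.
The 24 across and the 8 down share only 7, so R1C1 = 7.
R2C1 = 8 − 7 = 1 completes the 8 down.
Given what's placed, R2C2 must be 3 to fit the 6 across and 12 down.
R2C3 = 6 − 4 = 2 completes the 6 across.
R1C2 = 12 − 3 = 9 completes the 12 down.
R1C3 = 24 − 16 = 8 completes the 24 across.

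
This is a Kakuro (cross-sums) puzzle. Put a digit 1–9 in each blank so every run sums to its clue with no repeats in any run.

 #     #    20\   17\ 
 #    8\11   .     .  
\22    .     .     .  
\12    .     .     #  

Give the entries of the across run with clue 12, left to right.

3, 9

17 in 2 cells must be {8,9}.
Nothing is forced directly, so branch on R1C3, whose candidates are 8 or 9. If R1C3 = 9: then R1C2 would have to be in {2} for the 11 across but in {3,4,5,6,7,8,9} for the 20 down — contradiction. So R1C3 = 8.
R1C2 = 11 − 8 = 3 completes the 11 across.
R2C3 = 17 − 8 = 9 completes the 17 down.
R2C2 = 8: the only remaining digit allowed by both the 22 across and the 20 down.
R3C2 = 20 − 11 = 9 completes the 20 down.
R2C1 = 22 − 17 = 5 completes the 22 across.
R3C1 = 12 − 9 = 3 completes the 12 across.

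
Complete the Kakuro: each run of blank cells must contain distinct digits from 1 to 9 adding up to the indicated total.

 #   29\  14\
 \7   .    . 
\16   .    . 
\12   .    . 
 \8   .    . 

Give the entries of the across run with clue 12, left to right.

8, 4

16 in 2 cells must be {7,9}; 29 in 4 cells must be {5,7,8,9}.
Only 5 fits R1C1 under both its across sum 7 and down sum 29.
R1C2 = 7 − 5 = 2 completes the 7 across.
Given what's placed, R2C2 must be 7 to fit the 16 across and 14 down.
R3C2 = 4: the only remaining digit allowed by both the 12 across and the 14 down.
Given what's placed, R4C1 must be 7 to fit the 8 across and 29 down.
R4C2 = 8 − 7 = 1 completes the 8 across.
R2C1 = 16 − 7 = 9 completes the 16 across.
R3C1 = 12 − 4 = 8 completes the 12 across.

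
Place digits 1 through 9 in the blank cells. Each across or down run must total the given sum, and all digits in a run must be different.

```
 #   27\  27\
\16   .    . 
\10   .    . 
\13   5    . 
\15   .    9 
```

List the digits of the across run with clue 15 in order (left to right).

6 9

16 in 2 cells must be {7,9}.
Given what's placed, R1C2 must be 7 to fit the 16 across and 27 down.
R3C2 = 13 − 5 = 8 completes the 13 across.
R4C1 = 15 − 9 = 6 completes the 15 across.
R1C1 = 16 − 7 = 9 completes the 16 across.
R2C1 = 27 − 20 = 7 completes the 27 down.
R2C2 = 10 − 7 = 3 completes the 10 across.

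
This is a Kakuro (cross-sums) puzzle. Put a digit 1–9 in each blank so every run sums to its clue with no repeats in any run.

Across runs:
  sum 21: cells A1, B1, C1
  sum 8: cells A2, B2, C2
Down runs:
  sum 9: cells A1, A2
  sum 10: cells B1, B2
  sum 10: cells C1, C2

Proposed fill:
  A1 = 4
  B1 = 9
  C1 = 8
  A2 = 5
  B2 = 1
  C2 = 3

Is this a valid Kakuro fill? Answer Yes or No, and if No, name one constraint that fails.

No — the across run A2–C2 sums to 9, not 8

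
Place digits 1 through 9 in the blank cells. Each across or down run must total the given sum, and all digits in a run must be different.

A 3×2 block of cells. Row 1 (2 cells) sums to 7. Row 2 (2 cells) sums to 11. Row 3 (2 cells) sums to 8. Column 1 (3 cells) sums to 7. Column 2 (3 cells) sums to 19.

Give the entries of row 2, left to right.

7 in 3 cells must be {1,2,4}.
Nothing is forced directly, so branch on (2,1), whose candidates are 2 or 4. If (2,1) = 4: that forces (2,2) = 7, (3,2) = 3, after which (1,2) would have to be in {1,2,3,4,5,6} for the 7 across but in {9} for the 19 down — contradiction. So (2,1) = 2.
(2,2) = 11 − 2 = 9 completes the 11 across.
Given what's placed, (3,1) must be 1 to fit the 8 across and 7 down.
(3,2) = 8 − 1 = 7 completes the 8 across.
(1,1) = 7 − 3 = 4 completes the 7 down.
(1,2) = 7 − 4 = 3 completes the 7 across.

2, 9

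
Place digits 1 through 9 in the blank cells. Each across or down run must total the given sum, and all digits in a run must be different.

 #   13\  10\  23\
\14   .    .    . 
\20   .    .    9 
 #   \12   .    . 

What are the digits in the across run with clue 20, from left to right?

6 5 9

23 in 3 cells must be {6,8,9}.
R3C3 = 8: the only remaining digit allowed by both the 12 across and the 23 down.
R1C3 = 23 − 17 = 6 completes the 23 down.
R3C2 = 12 − 8 = 4 completes the 12 across.
Given what's placed, R2C2 must be 5 to fit the 20 across and 10 down.
R1C2 = 10 − 9 = 1 completes the 10 down.
R2C1 = 20 − 14 = 6 completes the 20 across.
R1C1 = 14 − 7 = 7 completes the 14 across.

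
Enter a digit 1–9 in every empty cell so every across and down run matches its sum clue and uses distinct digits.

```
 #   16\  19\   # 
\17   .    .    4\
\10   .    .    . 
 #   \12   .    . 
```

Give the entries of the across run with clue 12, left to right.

9, 3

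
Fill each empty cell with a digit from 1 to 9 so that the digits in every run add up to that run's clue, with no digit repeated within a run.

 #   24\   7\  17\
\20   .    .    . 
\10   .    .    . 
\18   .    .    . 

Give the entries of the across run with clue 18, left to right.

24 in 3 cells must be {7,8,9}; 7 in 3 cells must be {1,2,4}.
Only 4 fits R1C2 under both its across sum 20 and down sum 7.
Only 7 fits R2C1 under both its across sum 10 and down sum 24.
R1C1 = 9: the only remaining digit allowed by both the 20 across and the 24 down.
R1C3 = 20 − 13 = 7 completes the 20 across.
R3C1 = 24 − 16 = 8 completes the 24 down.
Given what's placed, R3C2 must be 1 to fit the 18 across and 7 down.
R3C3 = 18 − 9 = 9 completes the 18 across.

8 1 9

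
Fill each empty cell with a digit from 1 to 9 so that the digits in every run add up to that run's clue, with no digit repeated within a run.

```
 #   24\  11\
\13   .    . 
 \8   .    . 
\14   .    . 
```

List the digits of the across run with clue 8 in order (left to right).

7, 1

24 in 3 cells must be {7,8,9}.
The 8 across and the 24 down share only 7, so R2C1 = 7.
R2C2 = 8 − 7 = 1 completes the 8 across.
Nothing is forced directly, so branch on R1C1, whose candidates are 8 or 9. If R1C1 = 8: then R1C2 would have to be in {5} for the 13 across but in {2,3,4,6,7,8} for the 11 down — contradiction. So R1C1 = 9.
R1C2 = 13 − 9 = 4 completes the 13 across.
R3C1 = 24 − 16 = 8 completes the 24 down.
R3C2 = 14 − 8 = 6 completes the 14 across.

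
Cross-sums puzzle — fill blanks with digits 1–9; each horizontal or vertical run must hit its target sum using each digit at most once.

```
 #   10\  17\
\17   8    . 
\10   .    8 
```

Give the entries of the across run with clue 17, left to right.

8 9

17 in 2 cells must be {8,9}.
R1C2 = 17 − 8 = 9 completes the 17 across.
R2C1 = 10 − 8 = 2 completes the 10 across.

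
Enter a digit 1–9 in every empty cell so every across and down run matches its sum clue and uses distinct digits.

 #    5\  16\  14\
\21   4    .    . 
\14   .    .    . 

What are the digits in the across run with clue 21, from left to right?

16 in 2 cells must be {7,9}.
R1C2 = 9: the only remaining digit allowed by both the 21 across and the 16 down.
R1C3 = 21 − 13 = 8 completes the 21 across.
R2C1 = 5 − 4 = 1 completes the 5 down.
R2C2 = 16 − 9 = 7 completes the 16 down.
R2C3 = 14 − 8 = 6 completes the 14 across.

4 9 8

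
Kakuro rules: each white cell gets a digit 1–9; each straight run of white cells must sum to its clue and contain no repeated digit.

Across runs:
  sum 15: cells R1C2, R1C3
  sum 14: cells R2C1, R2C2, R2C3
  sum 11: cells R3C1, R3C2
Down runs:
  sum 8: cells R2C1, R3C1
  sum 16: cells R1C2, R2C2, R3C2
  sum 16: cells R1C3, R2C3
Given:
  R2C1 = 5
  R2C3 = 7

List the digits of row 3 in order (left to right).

16 in 2 cells must be {7,9}.
R1C3 = 16 − 7 = 9 completes the 16 down.
R2C2 = 14 − 12 = 2 completes the 14 across.
R3C1 = 8 − 5 = 3 completes the 8 down.
R3C2 = 11 − 3 = 8 completes the 11 across.
R1C2 = 15 − 9 = 6 completes the 15 across.

3 8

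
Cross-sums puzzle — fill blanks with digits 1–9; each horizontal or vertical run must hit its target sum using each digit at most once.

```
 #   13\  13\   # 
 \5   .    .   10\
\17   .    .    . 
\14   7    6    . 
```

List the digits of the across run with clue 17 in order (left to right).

R3C3 = 14 − 13 = 1 completes the 14 across.
R2C3 = 10 − 1 = 9 completes the 10 down.
No cell is forced outright now. R1C1 can only be 1 or 2 or 4 (the digits allowed by both its 5 across and its 13 down). If R1C1 = 2: that forces R1C2 = 3, after which R2C1 would have to be in {1,2,3,5,6,7} for the 17 across but in {4} for the 13 down — contradiction. If R1C1 = 4: then R1C2 would have to be in {1} for the 5 across but in {2,3,4,5} for the 13 down — contradiction. So R1C1 = 1.
R1C2 = 5 − 1 = 4 completes the 5 across.
R2C1 = 13 − 8 = 5 completes the 13 down.
R2C2 = 17 − 14 = 3 completes the 17 across.

5, 3, 9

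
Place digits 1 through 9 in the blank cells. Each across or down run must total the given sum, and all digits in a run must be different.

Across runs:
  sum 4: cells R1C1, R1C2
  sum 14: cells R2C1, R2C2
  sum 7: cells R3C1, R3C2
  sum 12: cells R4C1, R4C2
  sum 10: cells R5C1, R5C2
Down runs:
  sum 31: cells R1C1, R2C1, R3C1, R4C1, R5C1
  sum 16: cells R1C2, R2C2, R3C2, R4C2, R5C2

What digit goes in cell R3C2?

2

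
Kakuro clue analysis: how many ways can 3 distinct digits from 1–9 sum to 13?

7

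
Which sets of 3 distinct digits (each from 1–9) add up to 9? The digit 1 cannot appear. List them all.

3 distinct digits from 1–9 sum between 6 and 24.
Dropping sets that contain 1.
Only one set works: {2,3,4}.

{2,3,4}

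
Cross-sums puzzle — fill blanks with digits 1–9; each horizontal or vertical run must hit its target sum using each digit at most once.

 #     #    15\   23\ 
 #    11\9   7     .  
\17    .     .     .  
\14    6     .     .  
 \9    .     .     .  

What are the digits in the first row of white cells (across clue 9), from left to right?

R1C3 = 9 − 7 = 2 completes the 9 across.

7 2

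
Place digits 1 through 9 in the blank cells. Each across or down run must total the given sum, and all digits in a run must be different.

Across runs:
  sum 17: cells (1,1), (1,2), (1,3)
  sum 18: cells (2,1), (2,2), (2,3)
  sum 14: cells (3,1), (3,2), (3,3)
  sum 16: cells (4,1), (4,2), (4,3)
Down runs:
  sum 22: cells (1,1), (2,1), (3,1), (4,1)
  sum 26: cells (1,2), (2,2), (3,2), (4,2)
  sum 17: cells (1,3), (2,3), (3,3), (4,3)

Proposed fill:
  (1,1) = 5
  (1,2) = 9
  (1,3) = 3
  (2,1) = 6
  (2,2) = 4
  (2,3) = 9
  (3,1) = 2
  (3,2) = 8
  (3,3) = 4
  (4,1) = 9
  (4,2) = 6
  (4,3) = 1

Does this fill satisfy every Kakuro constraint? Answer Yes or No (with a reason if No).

No — the across run (2,1)–(2,3) sums to 19, not 18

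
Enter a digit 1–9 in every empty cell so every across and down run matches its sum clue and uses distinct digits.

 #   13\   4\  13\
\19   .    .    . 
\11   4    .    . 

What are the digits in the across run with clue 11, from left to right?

4, 1, 6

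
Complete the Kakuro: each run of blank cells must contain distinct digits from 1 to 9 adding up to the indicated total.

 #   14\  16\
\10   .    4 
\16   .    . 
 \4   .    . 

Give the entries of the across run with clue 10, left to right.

16 in 2 cells must be {7,9}; 4 in 2 cells must be {1,3}.
R1C1 = 10 − 4 = 6 completes the 10 across.
Given what's placed, R2C1 must be 7 to fit the 16 across and 14 down.
R2C2 = 16 − 7 = 9 completes the 16 across.
R3C1 = 14 − 13 = 1 completes the 14 down.
R3C2 = 4 − 1 = 3 completes the 4 across.

6 4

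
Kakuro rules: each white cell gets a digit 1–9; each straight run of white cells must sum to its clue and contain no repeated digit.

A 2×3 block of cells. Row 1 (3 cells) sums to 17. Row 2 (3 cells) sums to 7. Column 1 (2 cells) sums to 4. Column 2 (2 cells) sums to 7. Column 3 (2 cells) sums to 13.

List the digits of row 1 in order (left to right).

3 5 9

7 in 3 cells must be {1,2,4}; 4 in 2 cells must be {1,3}.
The 7 across and the 4 down share only 1, so (2,1) = 1.
Given what's placed, (2,3) must be 4 to fit the 7 across and 13 down.
(1,1) = 4 − 1 = 3 completes the 4 down.
(1,3) = 13 − 4 = 9 completes the 13 down.
(2,2) = 7 − 5 = 2 completes the 7 across.
(1,2) = 17 − 12 = 5 completes the 17 across.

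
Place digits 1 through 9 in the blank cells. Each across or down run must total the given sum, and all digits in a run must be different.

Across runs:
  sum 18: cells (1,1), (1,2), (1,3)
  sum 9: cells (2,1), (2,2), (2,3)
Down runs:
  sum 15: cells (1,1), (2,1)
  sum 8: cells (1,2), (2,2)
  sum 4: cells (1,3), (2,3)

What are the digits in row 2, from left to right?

6, 2, 1

4 in 2 cells must be {1,3}.
The 9 across and the 15 down share only 6, so (2,1) = 6.
Given what's placed, (2,3) must be 1 to fit the 9 across and 4 down.
(1,1) = 15 − 6 = 9 completes the 15 down.
(1,3) = 4 − 1 = 3 completes the 4 down.
(2,2) = 9 − 7 = 2 completes the 9 across.
(1,2) = 18 − 12 = 6 completes the 18 across.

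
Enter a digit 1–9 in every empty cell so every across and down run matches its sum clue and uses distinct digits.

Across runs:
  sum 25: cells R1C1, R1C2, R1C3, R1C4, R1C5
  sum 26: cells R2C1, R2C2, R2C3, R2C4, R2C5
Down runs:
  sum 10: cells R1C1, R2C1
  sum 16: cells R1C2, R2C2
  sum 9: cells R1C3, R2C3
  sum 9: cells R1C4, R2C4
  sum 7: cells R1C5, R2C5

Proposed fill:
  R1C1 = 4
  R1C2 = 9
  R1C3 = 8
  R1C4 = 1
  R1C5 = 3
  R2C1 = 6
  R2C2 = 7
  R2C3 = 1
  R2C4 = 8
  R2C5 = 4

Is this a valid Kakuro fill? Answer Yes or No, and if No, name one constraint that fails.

Across: 4+9+8+1+3=25; 6+7+1+8+4=26. Down: 4+6=10; 9+7=16; 8+1=9; 1+8=9; 3+4=7. No digit repeats within any run.

Yes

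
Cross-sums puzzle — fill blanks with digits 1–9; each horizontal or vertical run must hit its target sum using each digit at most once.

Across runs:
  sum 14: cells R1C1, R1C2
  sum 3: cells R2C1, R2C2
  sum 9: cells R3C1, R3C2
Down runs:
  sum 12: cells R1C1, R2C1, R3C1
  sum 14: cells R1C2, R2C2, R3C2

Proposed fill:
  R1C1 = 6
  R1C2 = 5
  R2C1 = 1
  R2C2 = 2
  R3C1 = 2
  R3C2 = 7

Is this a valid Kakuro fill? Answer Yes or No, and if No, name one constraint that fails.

No — the down run R1C1–R3C1 sums to 9, not 12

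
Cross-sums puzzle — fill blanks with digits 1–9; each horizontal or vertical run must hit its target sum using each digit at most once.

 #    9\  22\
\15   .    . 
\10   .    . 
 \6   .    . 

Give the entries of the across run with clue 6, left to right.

The 15 across and the 9 down share only 6, so R1C1 = 6.
R1C2 = 15 − 6 = 9 completes the 15 across.
Given what's placed, R3C2 must be 5 to fit the 6 across and 22 down.
R2C2 = 22 − 14 = 8 completes the 22 down.
R3C1 = 6 − 5 = 1 completes the 6 across.
R2C1 = 10 − 8 = 2 completes the 10 across.

1 5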